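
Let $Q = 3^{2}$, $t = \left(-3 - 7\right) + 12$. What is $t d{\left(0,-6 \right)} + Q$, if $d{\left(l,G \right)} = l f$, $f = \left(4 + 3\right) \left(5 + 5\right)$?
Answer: $9$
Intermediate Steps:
$f = 70$ ($f = 7 \cdot 10 = 70$)
$t = 2$ ($t = -10 + 12 = 2$)
$Q = 9$
$d{\left(l,G \right)} = 70 l$ ($d{\left(l,G \right)} = l 70 = 70 l$)
$t d{\left(0,-6 \right)} + Q = 2 \cdot 70 \cdot 0 + 9 = 2 \cdot 0 + 9 = 0 + 9 = 9$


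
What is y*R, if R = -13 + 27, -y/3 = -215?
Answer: 9030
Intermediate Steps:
y = 645 (y = -3*(-215) = 645)
R = 14
y*R = 645*14 = 9030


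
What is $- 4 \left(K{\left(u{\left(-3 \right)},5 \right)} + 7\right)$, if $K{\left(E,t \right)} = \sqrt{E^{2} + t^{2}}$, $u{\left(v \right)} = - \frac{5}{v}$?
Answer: $-28 - \frac{20 \sqrt{10}}{3} \approx -49.082$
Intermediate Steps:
$- 4 \left(K{\left(u{\left(-3 \right)},5 \right)} + 7\right) = - 4 \left(\sqrt{\left(- \frac{5}{-3}\right)^{2} + 5^{2}} + 7\right) = - 4 \left(\sqrt{\left(\left(-5\right) \left(- \frac{1}{3}\right)\right)^{2} + 25} + 7\right) = - 4 \left(\sqrt{\left(\frac{5}{3}\right)^{2} + 25} + 7\right) = - 4 \left(\sqrt{\frac{25}{9} + 25} + 7\right) = - 4 \left(\sqrt{\frac{250}{9}} + 7\right) = - 4 \left(\frac{5 \sqrt{10}}{3} + 7\right) = - 4 \left(7 + \frac{5 \sqrt{10}}{3}\right) = -28 - \frac{20 \sqrt{10}}{3}$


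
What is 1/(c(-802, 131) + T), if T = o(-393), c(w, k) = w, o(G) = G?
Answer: -1/1195 ≈ -0.00083682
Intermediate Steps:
T = -393
1/(c(-802, 131) + T) = 1/(-802 - 393) = 1/(-1195) = -1/1195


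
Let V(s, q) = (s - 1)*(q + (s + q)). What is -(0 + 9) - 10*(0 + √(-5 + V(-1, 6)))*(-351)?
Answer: -9 + 10530*I*√3 ≈ -9.0 + 18239.0*I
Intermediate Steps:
V(s, q) = (-1 + s)*(s + 2*q) (V(s, q) = (-1 + s)*(q + (q + s)) = (-1 + s)*(s + 2*q))
-(0 + 9) - 10*(0 + √(-5 + V(-1, 6)))*(-351) = -(0 + 9) - 10*(0 + √(-5 + ((-1)² - 1*(-1) - 2*6 + 2*6*(-1))))*(-351) = -1*9 - 10*(0 + √(-5 + (1 + 1 - 12 - 12)))*(-351) = -9 - 10*(0 + √(-5 - 22))*(-351) = -9 - 10*(0 + √(-27))*(-351) = -9 - 10*(0 + 3*I*√3)*(-351) = -9 - 30*I*√3*(-351) = -9 + 10530*I*√3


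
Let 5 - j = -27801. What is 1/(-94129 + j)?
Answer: -1/66323 ≈ -1.5078e-5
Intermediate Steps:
j = 27806 (j = 5 - 1*(-27801) = 5 + 27801 = 27806)
1/(-94129 + j) = 1/(-94129 + 27806) = 1/(-66323) = -1/66323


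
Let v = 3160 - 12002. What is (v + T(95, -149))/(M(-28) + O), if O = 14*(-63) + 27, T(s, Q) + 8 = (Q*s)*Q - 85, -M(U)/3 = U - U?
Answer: -420032/171 ≈ -2456.3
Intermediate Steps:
M(U) = 0 (M(U) = -3*(U - U) = -3*0 = 0)
v = -8842
T(s, Q) = -93 + s*Q² (T(s, Q) = -8 + ((Q*s)*Q - 85) = -8 + (s*Q² - 85) = -8 + (-85 + s*Q²) = -93 + s*Q²)
O = -855 (O = -882 + 27 = -855)
(v + T(95, -149))/(M(-28) + O) = (-8842 + (-93 + 95*(-149)²))/(0 - 855) = (-8842 + (-93 + 95*22201))/(-855) = (-8842 + (-93 + 2109095))*(-1/855) = (-8842 + 2109002)*(-1/855) = 2100160*(-1/855) = -420032/171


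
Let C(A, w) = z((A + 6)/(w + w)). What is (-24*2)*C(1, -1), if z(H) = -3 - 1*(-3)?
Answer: 0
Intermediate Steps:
z(H) = 0 (z(H) = -3 + 3 = 0)
C(A, w) = 0
(-24*2)*C(1, -1) = -24*2*0 = -12*4*0 = -48*0 = 0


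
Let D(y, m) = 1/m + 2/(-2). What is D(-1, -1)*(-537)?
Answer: 1074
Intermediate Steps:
D(y, m) = -1 + 1/m (D(y, m) = 1/m + 2*(-½) = 1/m - 1 = -1 + 1/m)
D(-1, -1)*(-537) = ((1 - 1*(-1))/(-1))*(-537) = -(1 + 1)*(-537) = -1*2*(-537) = -2*(-537) = 1074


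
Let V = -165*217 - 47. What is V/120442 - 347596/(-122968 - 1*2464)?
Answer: 4671021171/1888410118 ≈ 2.4735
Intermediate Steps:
V = -35852 (V = -35805 - 47 = -35852)
V/120442 - 347596/(-122968 - 1*2464) = -35852/120442 - 347596/(-122968 - 1*2464) = -35852*1/120442 - 347596/(-122968 - 2464) = -17926/60221 - 347596/(-125432) = -17926/60221 - 347596*(-1/125432) = -17926/60221 + 86899/31358 = 4671021171/1888410118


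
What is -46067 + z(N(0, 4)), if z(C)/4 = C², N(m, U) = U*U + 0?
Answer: -45043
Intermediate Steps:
N(m, U) = U² (N(m, U) = U² + 0 = U²)
z(C) = 4*C²
-46067 + z(N(0, 4)) = -46067 + 4*(4²)² = -46067 + 4*16² = -46067 + 4*256 = -46067 + 1024 = -45043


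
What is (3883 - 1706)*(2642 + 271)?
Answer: 6341601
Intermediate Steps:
(3883 - 1706)*(2642 + 271) = 2177*2913 = 6341601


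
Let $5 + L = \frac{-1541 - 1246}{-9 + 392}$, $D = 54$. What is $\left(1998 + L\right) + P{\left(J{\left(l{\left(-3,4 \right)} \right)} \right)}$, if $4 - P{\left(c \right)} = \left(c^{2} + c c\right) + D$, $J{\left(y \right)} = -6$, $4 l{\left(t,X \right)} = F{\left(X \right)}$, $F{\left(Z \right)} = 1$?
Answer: $\frac{713806}{383} \approx 1863.7$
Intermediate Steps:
$l{\left(t,X \right)} = \frac{1}{4}$ ($l{\left(t,X \right)} = \frac{1}{4} \cdot 1 = \frac{1}{4}$)
$L = - \frac{4702}{383}$ ($L = -5 + \frac{-1541 - 1246}{-9 + 392} = -5 - \frac{2787}{383} = - \frac{4702}{383} \approx -12.277$)
$P{\left(c \right)} = -50 - 2 c^{2}$ ($P{\left(c \right)} = 4 - \left(\left(c^{2} + c c\right) + 54\right) = 4 - \left(\left(c^{2} + c^{2}\right) + 54\right) = 4 - \left(2 c^{2} + 54\right) = 4 - \left(54 + 2 c^{2}\right) = -50 - 2 c^{2}$)
$\left(1998 + L\right) + P{\left(J{\left(l{\left(-3,4 \right)} \right)} \right)} = \left(1998 - \frac{4702}{383}\right) - \left(50 + 2 \left(-6\right)^{2}\right) = \frac{760532}{383} - 122 = \frac{713806}{383}$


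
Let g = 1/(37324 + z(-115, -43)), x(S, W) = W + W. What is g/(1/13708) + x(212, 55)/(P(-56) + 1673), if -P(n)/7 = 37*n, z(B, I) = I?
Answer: 225855226/603094737 ≈ 0.37449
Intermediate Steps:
x(S, W) = 2*W
g = 1/37281 (g = 1/(37324 - 43) = 1/37281 ≈ 2.6823e-5)
P(n) = -259*n
g/(1/13708) + x(212, 55)/(P(-56) + 1673) = 1/(37281*(1/13708)) + (2*55)/(-259*(-56) + 1673) = 1/(37281*(1/13708)) + 110/(14504 + 1673) = (1/37281)*13708 + 110/16177 = 13708/37281 + 110*(1/16177) = 13708/37281 + 110/16177 = 225855226/603094737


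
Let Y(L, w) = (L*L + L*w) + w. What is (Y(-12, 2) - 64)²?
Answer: 3364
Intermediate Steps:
Y(L, w) = w + L² + L*w (Y(L, w) = (L² + L*w) + w = w + L² + L*w)
(Y(-12, 2) - 64)² = ((2 + (-12)² - 12*2) - 64)² = ((2 + 144 - 24) - 64)² = (122 - 64)² = 58² = 3364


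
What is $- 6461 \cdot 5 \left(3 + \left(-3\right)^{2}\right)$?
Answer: $-387660$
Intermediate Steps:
$- 6461 \cdot 5 \left(3 + \left(-3\right)^{2}\right) = - 6461 \cdot 5 \left(3 + 9\right) = - 6461 \cdot 5 \cdot 12 = \left(-6461\right) 60 = -387660$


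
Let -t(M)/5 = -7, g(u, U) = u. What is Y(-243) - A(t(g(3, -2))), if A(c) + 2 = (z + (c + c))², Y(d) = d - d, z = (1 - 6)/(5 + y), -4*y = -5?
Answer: -119666/25 ≈ -4786.6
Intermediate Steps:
y = 5/4 (y = -¼*(-5) = 5/4 ≈ 1.2500)
t(M) = 35 (t(M) = -5*(-7) = 35)
z = -⅘ (z = (1 - 6)/(5 + 5/4) = -5/25/4 = -5*4/25 = -⅘ ≈ -0.80000)
Y(d) = 0
A(c) = -2 + (-⅘ + 2*c)² (A(c) = -2 + (-⅘ + (c + c))² = -2 + (-⅘ + 2*c)²)
Y(-243) - A(t(g(3, -2))) = 0 - (-2 + 4*(-2 + 5*35)²/25) = 0 - (-2 + 4*(-2 + 175)²/25) = 0 - (-2 + (4/25)*173²) = 0 - (-2 + (4/25)*29929) = 0 - (-2 + 119716/25) = 0 - 1*119666/25 = 0 - 119666/25 = -119666/25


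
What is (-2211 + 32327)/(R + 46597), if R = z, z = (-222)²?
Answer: 30116/95881 ≈ 0.31410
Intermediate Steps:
z = 49284
R = 49284
(-2211 + 32327)/(R + 46597) = (-2211 + 32327)/(49284 + 46597) = 30116/95881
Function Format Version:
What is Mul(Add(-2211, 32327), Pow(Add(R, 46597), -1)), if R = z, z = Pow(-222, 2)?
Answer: Rational(30116, 95881) ≈ 0.31410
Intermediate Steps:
z = 49284
R = 49284
Mul(Add(-2211, 32327), Pow(Add(R, 46597), -1)) = Mul(Add(-2211, 32327), Pow(Add(49284, 46597), -1)) = Mul(30116, Pow(95881, -1)) = Mul(30116, Rational(1, 95881)) = Rational(30116, 95881)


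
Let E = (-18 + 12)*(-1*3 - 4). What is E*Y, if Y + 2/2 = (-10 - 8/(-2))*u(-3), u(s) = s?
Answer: 714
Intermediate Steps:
Y = 17 (Y = -1 + (-10 - 8/(-2))*(-3) = -1 + (-10 - 8*(-1/2))*(-3) = -1 + (-10 + 4)*(-3) = -1 - 6*(-3) = -1 + 18 = 17)
E = 42 (E = -6*(-3 - 4) = -6*(-7) = 42)
E*Y = 42*17 = 714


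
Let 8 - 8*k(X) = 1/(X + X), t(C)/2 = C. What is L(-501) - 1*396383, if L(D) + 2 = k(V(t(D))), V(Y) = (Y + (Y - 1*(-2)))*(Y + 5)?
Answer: -12658881371137/31935904 ≈ -3.9638e+5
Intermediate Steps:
t(C) = 2*C
V(Y) = (2 + 2*Y)*(5 + Y) (V(Y) = (Y + (Y + 2))*(5 + Y) = (Y + (2 + Y))*(5 + Y) = (2 + 2*Y)*(5 + Y))
k(X) = 1 - 1/(16*X) (k(X) = 1 - 1/(8*(X + X)) = 1 - 1/(2*X)/8 = 1 - 1/(16*X))
L(D) = -2 + (159/16 + 8*D**2 + 24*D)/(10 + 8*D**2 + 24*D) (L(D) = -2 + (-1/16 + (10 + 2*(2*D)**2 + 12*(2*D)))/(10 + 2*(2*D)**2 + 12*(2*D)) = -2 + (-1/16 + (10 + 2*(4*D**2) + 24*D))/(10 + 2*(4*D**2) + 24*D) = -2 + (-1/16 + (10 + 8*D**2 + 24*D))/(10 + 8*D**2 + 24*D) = -2 + (159/16 + 8*D**2 + 24*D)/(10 + 8*D**2 + 24*D))
L(-501) - 1*396383 = (-161 - 384*(-501) - 128*(-501)**2)/(32*(5 + 4*(-501)**2 + 12*(-501))) - 1*396383 = (-161 + 192384 - 128*251001)/(32*(5 + 4*251001 - 6012)) - 396383 = (-161 + 192384 - 32128128)/(32*(5 + 1004004 - 6012)) - 396383 = (1/32)*(-31935905)/997997 - 396383 = (1/32)*(1/997997)*(-31935905) - 396383 = -31935905/31935904 - 396383 = -12658881371137/31935904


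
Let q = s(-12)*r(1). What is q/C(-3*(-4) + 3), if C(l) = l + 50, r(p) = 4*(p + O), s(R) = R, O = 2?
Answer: -144/65 ≈ -2.2154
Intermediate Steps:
r(p) = 8 + 4*p (r(p) = 4*(p + 2) = 4*(2 + p) = 8 + 4*p)
C(l) = 50 + l
q = -144 (q = -12*(8 + 4*1) = -12*(8 + 4) = -12*12 = -144)
q/C(-3*(-4) + 3) = -144/(50 + (-3*(-4) + 3)) = -144/(50 + (12 + 3)) = -144/(50 + 15) = -144/65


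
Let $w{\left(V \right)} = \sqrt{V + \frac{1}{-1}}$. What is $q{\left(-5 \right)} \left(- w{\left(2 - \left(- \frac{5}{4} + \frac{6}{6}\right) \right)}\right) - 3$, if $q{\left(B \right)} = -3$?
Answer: $-3 + \frac{3 \sqrt{5}}{2} \approx 0.3541$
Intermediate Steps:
$w{\left(V \right)} = \sqrt{-1 + V}$ ($w{\left(V \right)} = \sqrt{V - 1} = \sqrt{-1 + V}$)
$q{\left(-5 \right)} \left(- w{\left(2 - \left(- \frac{5}{4} + \frac{6}{6}\right) \right)}\right) - 3 = - 3 \left(- \sqrt{-1 - \left(-2 + 1 - \frac{5}{4}\right)}\right) - 3 = - 3 \left(- \sqrt{-1 + \left(2 - \left(- \frac{5}{4} + 1\right)\right)}\right) - 3 = - 3 \left(- \sqrt{-1 + \left(2 - - \frac{1}{4}\right)}\right) - 3 = - 3 \left(- \sqrt{-1 + \left(2 + \frac{1}{4}\right)}\right) - 3 = - 3 \left(- \sqrt{-1 + \frac{9}{4}}\right) - 3 = - 3 \left(- \sqrt{\frac{5}{4}}\right) - 3 = - 3 \left(- \frac{\sqrt{5}}{2}\right) - 3 = \frac{3 \sqrt{5}}{2} - 3 = -3 + \frac{3 \sqrt{5}}{2}$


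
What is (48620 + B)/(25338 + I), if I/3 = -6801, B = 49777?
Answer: 32799/1645 ≈ 19.939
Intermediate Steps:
I = -20403 (I = 3*(-6801) = -20403)
(48620 + B)/(25338 + I) = (48620 + 49777)/(25338 - 20403) = 98397/4935 = 98397*(1/4935) = 32799/1645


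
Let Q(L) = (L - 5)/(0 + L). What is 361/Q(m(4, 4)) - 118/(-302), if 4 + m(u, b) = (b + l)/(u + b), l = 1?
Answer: 1475750/10117 ≈ 145.87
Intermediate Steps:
m(u, b) = -4 + (1 + b)/(b + u) (m(u, b) = -4 + (b + 1)/(u + b) = -4 + (1 + b)/(b + u))
Q(L) = (-5 + L)/L
361/Q(m(4, 4)) - 118/(-302) = 361/(((-5 + (1 - 4*4 - 3*4)/(4 + 4))/(((1 - 4*4 - 3*4)/(4 + 4))))) - 118/(-302) = 361/(((-5 + (1 - 16 - 12)/8)/(((1 - 16 - 12)/8)))) - 118*(-1/302) = 361/(((-5 + (1/8)*(-27))/(((1/8)*(-27))))) + 59/151 = 361/(((-5 - 27/8)/(-27/8))) + 59/151 = 361/((-8/27*(-67/8))) + 59/151 = 361/(67/27) + 59/151 = 361*(27/67) + 59/151 = 9747/67 + 59/151 = 1475750/10117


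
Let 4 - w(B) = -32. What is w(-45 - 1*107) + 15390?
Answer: 15426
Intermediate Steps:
w(B) = 36 (w(B) = 4 - 1*(-32) = 4 + 32 = 36)
w(-45 - 1*107) + 15390 = 36 + 15390 = 15426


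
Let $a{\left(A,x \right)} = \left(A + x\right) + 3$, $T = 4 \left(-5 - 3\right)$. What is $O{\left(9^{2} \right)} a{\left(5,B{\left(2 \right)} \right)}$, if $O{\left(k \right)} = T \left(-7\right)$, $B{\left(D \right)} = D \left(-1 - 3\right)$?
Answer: $0$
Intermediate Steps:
$T = -32$ ($T = 4 \left(-8\right) = -32$)
$B{\left(D \right)} = - 4 D$ ($B{\left(D \right)} = D \left(-4\right) = - 4 D$)
$a{\left(A,x \right)} = 3 + A + x$
$O{\left(k \right)} = 224$ ($O{\left(k \right)} = \left(-32\right) \left(-7\right) = 224$)
$O{\left(9^{2} \right)} a{\left(5,B{\left(2 \right)} \right)} = 224 \left(3 + 5 - 8\right) = 224 \cdot 0 = 0$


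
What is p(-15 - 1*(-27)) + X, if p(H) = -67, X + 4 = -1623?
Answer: -1694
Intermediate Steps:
X = -1627 (X = -4 - 1623 = -1627)
p(-15 - 1*(-27)) + X = -67 - 1627 = -1694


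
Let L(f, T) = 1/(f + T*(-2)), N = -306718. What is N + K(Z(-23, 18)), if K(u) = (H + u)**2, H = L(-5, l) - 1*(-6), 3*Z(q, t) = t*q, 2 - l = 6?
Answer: -2604437/9 ≈ -2.8938e+5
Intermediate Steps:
l = -4 (l = 2 - 1*6 = 2 - 6 = -4)
Z(q, t) = q*t/3 (Z(q, t) = (t*q)/3 = (q*t)/3 = q*t/3)
L(f, T) = 1/(f - 2*T)
H = 19/3 (H = 1/(-5 - 2*(-4)) - 1*(-6) = 1/(-5 + 8) + 6 = 1/3 + 6 = 19/3 ≈ 6.3333)
K(u) = (19/3 + u)**2
N + K(Z(-23, 18)) = -306718 + (19 + 3*((1/3)*(-23)*18))**2/9 = -306718 + (19 + 3*(-138))**2/9 = -306718 + (19 - 414)**2/9 = -306718 + (1/9)*(-395)**2 = -306718 + (1/9)*156025 = -306718 + 156025/9 = -2604437/9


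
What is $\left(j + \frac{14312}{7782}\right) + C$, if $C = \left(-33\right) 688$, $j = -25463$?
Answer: $- \frac{187410641}{3891} \approx -48165.0$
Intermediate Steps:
$C = -22704$
$\left(j + \frac{14312}{7782}\right) + C = \left(-25463 + \frac{14312}{7782}\right) - 22704 = \left(-25463 + 14312 \cdot \frac{1}{7782}\right) - 22704 = \left(-25463 + \frac{7156}{3891}\right) - 22704 = - \frac{99069377}{3891} - 22704 = - \frac{187410641}{3891}$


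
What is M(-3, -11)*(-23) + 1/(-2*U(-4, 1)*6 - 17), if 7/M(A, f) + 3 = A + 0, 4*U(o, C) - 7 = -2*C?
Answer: 2573/96 ≈ 26.802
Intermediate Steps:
U(o, C) = 7/4 - C/2 (U(o, C) = 7/4 + (-2*C)/4 = 7/4 - C/2)
M(A, f) = 7/(-3 + A) (M(A, f) = 7/(-3 + (A + 0)) = 7/(-3 + A))
M(-3, -11)*(-23) + 1/(-2*U(-4, 1)*6 - 17) = (7/(-3 - 3))*(-23) + 1/(-2*(7/4 - 1/2*1)*6 - 17) = (7/(-6))*(-23) + 1/(-2*(7/4 - 1/2)*6 - 17) = (7*(-1/6))*(-23) + 1/(-2*5/4*6 - 17) = -7/6*(-23) + 1/(-5/2*6 - 17) = 161/6 + 1/(-15 - 17) = 161/6 + 1/(-32) = 161/6 - 1/32 = 2573/96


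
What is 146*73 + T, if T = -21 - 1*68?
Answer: 10569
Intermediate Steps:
T = -89 (T = -21 - 68 = -89)
146*73 + T = 146*73 - 89 = 10658 - 89 = 10569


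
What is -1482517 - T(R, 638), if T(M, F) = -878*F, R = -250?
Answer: -922353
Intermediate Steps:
-1482517 - T(R, 638) = -1482517 - (-878)*638 = -1482517 - 1*(-560164) = -1482517 + 560164 = -922353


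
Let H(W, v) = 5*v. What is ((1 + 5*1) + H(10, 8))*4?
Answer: 184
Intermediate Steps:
((1 + 5*1) + H(10, 8))*4 = ((1 + 5*1) + 5*8)*4 = ((1 + 5) + 40)*4 = (6 + 40)*4 = 46*4 = 184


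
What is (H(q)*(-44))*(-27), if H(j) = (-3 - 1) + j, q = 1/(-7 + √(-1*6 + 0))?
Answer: -24516/5 - 108*I*√6/5 ≈ -4903.2 - 52.909*I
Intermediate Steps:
q = 1/(-7 + I*√6) (q = 1/(-7 + √(-6 + 0)) = 1/(-7 + √(-6)) = 1/(-7 + I*√6) ≈ -0.12727 - 0.044536*I)
H(j) = -4 + j
(H(q)*(-44))*(-27) = ((-4 + (-7/55 - I*√6/55))*(-44))*(-27) = ((-227/55 - I*√6/55)*(-44))*(-27) = (908/5 + 4*I*√6/5)*(-27) = -24516/5 - 108*I*√6/5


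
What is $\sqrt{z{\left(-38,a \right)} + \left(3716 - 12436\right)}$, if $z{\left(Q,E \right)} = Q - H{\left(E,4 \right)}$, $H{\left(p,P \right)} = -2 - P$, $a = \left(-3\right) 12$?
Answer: $4 i \sqrt{547} \approx 93.552 i$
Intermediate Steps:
$a = -36$
$z{\left(Q,E \right)} = 6 + Q$ ($z{\left(Q,E \right)} = Q - \left(-2 - 4\right) = Q - -6 = Q + 6 = 6 + Q$)
$\sqrt{z{\left(-38,a \right)} + \left(3716 - 12436\right)} = \sqrt{\left(6 - 38\right) + \left(3716 - 12436\right)} = \sqrt{-32 - 8720} = \sqrt{-8752} = 4 i \sqrt{547}$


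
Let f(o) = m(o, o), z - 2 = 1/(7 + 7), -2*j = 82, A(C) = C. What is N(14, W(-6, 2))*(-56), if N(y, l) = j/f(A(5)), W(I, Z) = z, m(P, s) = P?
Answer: 2296/5 ≈ 459.20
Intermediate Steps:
j = -41 (j = -½*82 = -41)
z = 29/14 (z = 2 + 1/(7 + 7) = 2 + 1/14 = 29/14 ≈ 2.0714)
f(o) = o
W(I, Z) = 29/14
N(y, l) = -41/5
N(14, W(-6, 2))*(-56) = -41/5*(-56) = 2296/5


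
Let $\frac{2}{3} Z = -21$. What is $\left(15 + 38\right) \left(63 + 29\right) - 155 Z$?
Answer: $\frac{19517}{2} \approx 9758.5$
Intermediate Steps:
$Z = - \frac{63}{2}$ ($Z = \frac{3}{2} \left(-21\right) = - \frac{63}{2} \approx -31.5$)
$\left(15 + 38\right) \left(63 + 29\right) - 155 Z = \left(15 + 38\right) \left(63 + 29\right) - - \frac{9765}{2} = 53 \cdot 92 + \frac{9765}{2} = 4876 + \frac{9765}{2} = \frac{19517}{2}$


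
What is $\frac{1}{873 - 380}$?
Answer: $\frac{1}{493} \approx 0.0020284$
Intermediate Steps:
$\frac{1}{873 - 380} = \frac{1}{493}$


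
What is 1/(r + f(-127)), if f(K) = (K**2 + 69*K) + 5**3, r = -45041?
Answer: -1/37550 ≈ -2.6631e-5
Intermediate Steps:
f(K) = 125 + K**2 + 69*K (f(K) = (K**2 + 69*K) + 125 = 125 + K**2 + 69*K)
1/(r + f(-127)) = 1/(-45041 + (125 + (-127)**2 + 69*(-127))) = 1/(-45041 + (125 + 16129 - 8763)) = 1/(-45041 + 7491) = 1/(-37550) = -1/37550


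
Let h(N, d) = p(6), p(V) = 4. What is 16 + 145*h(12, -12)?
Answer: 596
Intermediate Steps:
h(N, d) = 4
16 + 145*h(12, -12) = 16 + 145*4 = 16 + 580 = 596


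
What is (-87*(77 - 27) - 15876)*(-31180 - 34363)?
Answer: 1325672718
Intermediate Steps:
(-87*(77 - 27) - 15876)*(-31180 - 34363) = (-87*50 - 15876)*(-65543) = (-4350 - 15876)*(-65543) = -20226*(-65543) = 1325672718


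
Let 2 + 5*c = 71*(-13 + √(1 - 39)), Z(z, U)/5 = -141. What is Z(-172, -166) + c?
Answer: -890 + 71*I*√38/5 ≈ -890.0 + 87.535*I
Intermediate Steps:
Z(z, U) = -705 (Z(z, U) = 5*(-141) = -705)
c = -185 + 71*I*√38/5 (c = -⅖ + (71*(-13 + √(1 - 39)))/5 = -⅖ + (71*(-13 + √(-38)))/5 = -⅖ + (71*(-13 + I*√38))/5 = -⅖ + (-923 + 71*I*√38)/5 = -⅖ + (-923/5 + 71*I*√38/5) = -185 + 71*I*√38/5 ≈ -185.0 + 87.535*I)
Z(-172, -166) + c = -705 + (-185 + 71*I*√38/5) = -890 + 71*I*√38/5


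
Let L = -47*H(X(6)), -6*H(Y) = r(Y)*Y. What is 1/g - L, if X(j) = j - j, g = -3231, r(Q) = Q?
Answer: -1/3231 ≈ -0.00030950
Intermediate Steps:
X(j) = 0
H(Y) = -Y²/6 (H(Y) = -Y*Y/6 = -Y²/6)
L = 0 (L = -(-47)*0²/6 = -(-47)*0/6 = -47*0 = 0)
1/g - L = 1/(-3231) - 1*0 = -1/3231 + 0 = -1/3231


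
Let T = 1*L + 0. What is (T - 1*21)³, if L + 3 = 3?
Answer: -9261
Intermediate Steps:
L = 0 (L = -3 + 3 = 0)
T = 0 (T = 1*0 + 0 = 0 + 0 = 0)
(T - 1*21)³ = (0 - 1*21)³ = (0 - 21)³ = (-21)³ = -9261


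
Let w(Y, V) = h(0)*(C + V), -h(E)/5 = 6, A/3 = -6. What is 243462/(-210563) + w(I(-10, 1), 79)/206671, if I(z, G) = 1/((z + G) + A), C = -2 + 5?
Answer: -50834519982/43517265773 ≈ -1.1681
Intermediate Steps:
A = -18 (A = 3*(-6) = -18)
h(E) = -30 (h(E) = -5*6 = -30)
C = 3
I(z, G) = 1/(-18 + G + z) (I(z, G) = 1/((z + G) - 18) = 1/((G + z) - 18) = 1/(-18 + G + z))
w(Y, V) = -90 - 30*V (w(Y, V) = -30*(3 + V) = -90 - 30*V)
243462/(-210563) + w(I(-10, 1), 79)/206671 = 243462/(-210563) + (-90 - 30*79)/206671 = 243462*(-1/210563) + (-90 - 2370)*(1/206671) = -243462/210563 - 2460*1/206671 = -243462/210563 - 2460/206671 = -50834519982/43517265773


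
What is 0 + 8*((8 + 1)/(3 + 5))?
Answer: 9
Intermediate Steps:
0 + 8*((8 + 1)/(3 + 5)) = 0 + 8*(9/8) = 0 + 9 = 9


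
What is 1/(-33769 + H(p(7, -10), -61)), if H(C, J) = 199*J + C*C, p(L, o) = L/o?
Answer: -100/4590751 ≈ -2.1783e-5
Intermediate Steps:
H(C, J) = C² + 199*J (H(C, J) = 199*J + C² = C² + 199*J)
1/(-33769 + H(p(7, -10), -61)) = 1/(-33769 + ((7/(-10))² + 199*(-61))) = 1/(-33769 + ((7*(-⅒))² - 12139)) = 1/(-33769 + ((-7/10)² - 12139)) = 1/(-33769 + (49/100 - 12139)) = 1/(-33769 - 1213851/100) = 1/(-4590751/100) = -100/4590751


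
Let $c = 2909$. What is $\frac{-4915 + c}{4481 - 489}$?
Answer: $- \frac{1003}{1996} \approx -0.50251$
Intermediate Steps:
$\frac{-4915 + c}{4481 - 489} = \frac{-4915 + 2909}{4481 - 489} = - \frac{2006}{3992} = \left(-2006\right) \frac{1}{3992} = - \frac{1003}{1996}$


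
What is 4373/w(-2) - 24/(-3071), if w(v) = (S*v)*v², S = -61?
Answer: 13441195/1498648 ≈ 8.9689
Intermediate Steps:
w(v) = -61*v³ (w(v) = (-61*v)*v² = -61*v³)
4373/w(-2) - 24/(-3071) = 4373/((-61*(-2)³)) - 24/(-3071) = 4373/((-61*(-8))) - 24*(-1/3071) = 4373/488 + 24/3071 = 13441195/1498648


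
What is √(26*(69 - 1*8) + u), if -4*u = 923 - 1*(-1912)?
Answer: 11*√29/2 ≈ 29.618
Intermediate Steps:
u = -2835/4 (u = -(923 - 1*(-1912))/4 = -(923 + 1912)/4 = -¼*2835 = -2835/4 ≈ -708.75)
√(26*(69 - 1*8) + u) = √(26*(69 - 1*8) - 2835/4) = √(26*(69 - 8) - 2835/4) = √(26*61 - 2835/4) = √(1586 - 2835/4) = √(3509/4) = 11*√29/2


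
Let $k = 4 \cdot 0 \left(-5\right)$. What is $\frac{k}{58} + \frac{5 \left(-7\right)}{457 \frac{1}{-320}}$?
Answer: $\frac{11200}{457} \approx 24.508$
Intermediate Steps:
$k = 0$ ($k = 0 \left(-5\right) = 0$)
$\frac{k}{58} + \frac{5 \left(-7\right)}{457 \frac{1}{-320}} = \frac{0}{58} + \frac{5 \left(-7\right)}{457 \frac{1}{-320}} = 0 \cdot \frac{1}{58} - \frac{35}{457 \left(- \frac{1}{320}\right)} = 0 - \frac{35}{- \frac{457}{320}} = 0 - - \frac{11200}{457} = 0 + \frac{11200}{457} = \frac{11200}{457}$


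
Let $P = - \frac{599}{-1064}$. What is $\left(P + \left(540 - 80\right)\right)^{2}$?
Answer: $\frac{240138221521}{1132096} \approx 2.1212 \cdot 10^{5}$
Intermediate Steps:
$P = \frac{599}{1064}$ ($P = \left(-599\right) \left(- \frac{1}{1064}\right) = \frac{599}{1064} \approx 0.56297$)
$\left(P + \left(540 - 80\right)\right)^{2} = \left(\frac{599}{1064} + \left(540 - 80\right)\right)^{2} = \left(\frac{599}{1064} + 460\right)^{2} = \left(\frac{490039}{1064}\right)^{2} = \frac{240138221521}{1132096}$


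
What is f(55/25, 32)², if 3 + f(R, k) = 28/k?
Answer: 289/64 ≈ 4.5156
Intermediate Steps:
f(R, k) = -3 + 28/k
f(55/25, 32)² = (-3 + 28/32)² = (-3 + 28*(1/32))² = (-3 + 7/8)² = (-17/8)² = 289/64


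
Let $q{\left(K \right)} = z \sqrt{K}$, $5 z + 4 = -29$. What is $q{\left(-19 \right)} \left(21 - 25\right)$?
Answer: $\frac{132 i \sqrt{19}}{5} \approx 115.07 i$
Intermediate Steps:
$z = - \frac{33}{5}$ ($z = - \frac{4}{5} + \frac{1}{5} \left(-29\right) = - \frac{4}{5} - \frac{29}{5} = - \frac{33}{5} \approx -6.6$)
$q{\left(K \right)} = - \frac{33 \sqrt{K}}{5}$
$q{\left(-19 \right)} \left(21 - 25\right) = - \frac{33 \sqrt{-19}}{5} \left(21 - 25\right) = - \frac{33 i \sqrt{19}}{5} \left(-4\right) = \frac{132 i \sqrt{19}}{5}$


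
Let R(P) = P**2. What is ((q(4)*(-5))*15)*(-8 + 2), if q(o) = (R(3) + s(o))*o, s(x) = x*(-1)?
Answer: 9000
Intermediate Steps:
s(x) = -x
q(o) = o*(9 - o) (q(o) = (3**2 - o)*o = (9 - o)*o = o*(9 - o))
((q(4)*(-5))*15)*(-8 + 2) = (((4*(9 - 1*4))*(-5))*15)*(-8 + 2) = (((4*(9 - 4))*(-5))*15)*(-6) = (((4*5)*(-5))*15)*(-6) = ((20*(-5))*15)*(-6) = -100*15*(-6) = -1500*(-6) = 9000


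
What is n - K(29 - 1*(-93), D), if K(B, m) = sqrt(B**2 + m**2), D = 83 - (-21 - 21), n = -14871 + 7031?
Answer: -7840 - sqrt(30509) ≈ -8014.7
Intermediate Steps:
n = -7840
D = 125 (D = 83 - 1*(-42) = 83 + 42 = 125)
n - K(29 - 1*(-93), D) = -7840 - sqrt((29 - 1*(-93))**2 + 125**2) = -7840 - sqrt((29 + 93)**2 + 15625) = -7840 - sqrt(122**2 + 15625) = -7840 - sqrt(14884 + 15625) = -7840 - sqrt(30509)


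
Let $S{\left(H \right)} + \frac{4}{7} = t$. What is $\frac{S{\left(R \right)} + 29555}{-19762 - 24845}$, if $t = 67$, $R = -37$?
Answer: $- \frac{207350}{312249} \approx -0.66405$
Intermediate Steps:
$S{\left(H \right)} = \frac{465}{7}$ ($S{\left(H \right)} = - \frac{4}{7} + 67 = \frac{465}{7}$)
$\frac{S{\left(R \right)} + 29555}{-19762 - 24845} = \frac{\frac{465}{7} + 29555}{-19762 - 24845} = \frac{207350}{7 \left(-44607\right)} = \frac{207350}{7} \left(- \frac{1}{44607}\right) = - \frac{207350}{312249}$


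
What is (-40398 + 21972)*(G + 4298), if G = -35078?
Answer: 567152280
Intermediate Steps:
(-40398 + 21972)*(G + 4298) = (-40398 + 21972)*(-35078 + 4298) = -18426*(-30780) = 567152280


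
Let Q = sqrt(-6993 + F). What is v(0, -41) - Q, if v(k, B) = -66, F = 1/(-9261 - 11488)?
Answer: -66 - I*sqrt(3010633380742)/20749 ≈ -66.0 - 83.624*I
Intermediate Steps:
F = -1/20749 (F = 1/(-20749) = -1/20749 ≈ -4.8195e-5)
Q = I*sqrt(3010633380742)/20749 (Q = sqrt(-6993 - 1/20749) = sqrt(-145097758/20749) = I*sqrt(3010633380742)/20749 ≈ 83.624*I)
v(0, -41) - Q = -66 - I*sqrt(3010633380742)/20749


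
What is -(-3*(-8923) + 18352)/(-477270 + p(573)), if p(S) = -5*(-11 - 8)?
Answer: 45121/477175 ≈ 0.094559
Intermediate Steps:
p(S) = 95 (p(S) = -5*(-19) = 95)
-(-3*(-8923) + 18352)/(-477270 + p(573)) = -(-3*(-8923) + 18352)/(-477270 + 95) = -(26769 + 18352)/(-477175) = -45121*(-1)/477175 = -1*(-45121/477175) = 45121/477175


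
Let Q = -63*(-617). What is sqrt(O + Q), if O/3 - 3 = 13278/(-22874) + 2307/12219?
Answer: sqrt(84365754159490178298)/46582901 ≈ 197.18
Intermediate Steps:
Q = 38871
O = 364509327/46582901 (O = 9 + 3*(13278/(-22874) + 2307/12219) = 9 + 3*(13278*(-1/22874) + 2307*(1/12219)) = 9 + 3*(-6639/11437 + 769/4073) = 9 + 3*(-18245594/46582901) = 9 - 54736782/46582901 = 364509327/46582901 ≈ 7.8250)
sqrt(O + Q) = sqrt(364509327/46582901 + 38871) = sqrt(1811088454098/46582901) = sqrt(84365754159490178298)/46582901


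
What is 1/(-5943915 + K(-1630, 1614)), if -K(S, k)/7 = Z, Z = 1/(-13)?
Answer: -13/77270888 ≈ -1.6824e-7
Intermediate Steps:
Z = -1/13 ≈ -0.076923
K(S, k) = 7/13 (K(S, k) = -7*(-1/13) = 7/13)
1/(-5943915 + K(-1630, 1614)) = 1/(-5943915 + 7/13) = 1/(-77270888/13) = -13/77270888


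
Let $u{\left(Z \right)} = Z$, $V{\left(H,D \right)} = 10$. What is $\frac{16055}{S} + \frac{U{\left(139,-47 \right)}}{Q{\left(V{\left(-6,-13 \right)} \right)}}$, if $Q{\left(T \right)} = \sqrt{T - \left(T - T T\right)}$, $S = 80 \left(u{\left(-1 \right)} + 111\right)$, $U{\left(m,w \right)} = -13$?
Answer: $\frac{923}{1760} \approx 0.52443$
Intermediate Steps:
$S = 8800$ ($S = 80 \left(-1 + 111\right) = 80 \cdot 110 = 8800$)
$Q{\left(T \right)} = \sqrt{T^{2}}$ ($Q{\left(T \right)} = \sqrt{T + \left(T^{2} - T\right)} = \sqrt{T^{2}}$)
$\frac{16055}{S} + \frac{U{\left(139,-47 \right)}}{Q{\left(V{\left(-6,-13 \right)} \right)}} = \frac{16055}{8800} - \frac{13}{\sqrt{10^{2}}} = 16055 \cdot \frac{1}{8800} - \frac{13}{\sqrt{100}} = \frac{3211}{1760} - \frac{13}{10} = \frac{923}{1760}$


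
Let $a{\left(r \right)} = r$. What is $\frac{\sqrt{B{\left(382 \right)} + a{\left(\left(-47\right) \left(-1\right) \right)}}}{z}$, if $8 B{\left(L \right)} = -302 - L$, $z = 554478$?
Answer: $\frac{i \sqrt{154}}{1108956} \approx 1.119 \cdot 10^{-5} i$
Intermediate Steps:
$B{\left(L \right)} = - \frac{151}{4} - \frac{L}{8}$ ($B{\left(L \right)} = \frac{-302 - L}{8} = - \frac{151}{4} - \frac{L}{8}$)
$\frac{\sqrt{B{\left(382 \right)} + a{\left(\left(-47\right) \left(-1\right) \right)}}}{z} = \frac{\sqrt{\left(- \frac{151}{4} - \frac{191}{4}\right) - -47}}{554478} = \sqrt{\left(- \frac{151}{4} - \frac{191}{4}\right) + 47} \cdot \frac{1}{554478} = \sqrt{- \frac{171}{2} + 47} \cdot \frac{1}{554478} = \sqrt{- \frac{77}{2}} \cdot \frac{1}{554478} = \frac{i \sqrt{154}}{2} \cdot \frac{1}{554478} = \frac{i \sqrt{154}}{1108956}$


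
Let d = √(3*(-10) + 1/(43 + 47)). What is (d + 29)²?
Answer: (870 + I*√26990)²/900 ≈ 811.01 + 317.62*I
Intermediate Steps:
d = I*√26990/30 (d = √(-30 + 1/90) = √(-2699/90) = I*√26990/30 ≈ 5.4762*I)
(d + 29)² = (I*√26990/30 + 29)² = (29 + I*√26990/30)²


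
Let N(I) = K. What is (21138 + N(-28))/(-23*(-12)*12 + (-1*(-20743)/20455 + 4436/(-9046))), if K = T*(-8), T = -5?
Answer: 1959345462770/306467951479 ≈ 6.3933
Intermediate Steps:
K = 40 (K = -5*(-8) = 40)
N(I) = 40
(21138 + N(-28))/(-23*(-12)*12 + (-1*(-20743)/20455 + 4436/(-9046))) = (21138 + 40)/(-23*(-12)*12 + (-1*(-20743)/20455 + 4436/(-9046))) = 21178/(276*12 + (20743*(1/20455) + 4436*(-1/9046))) = 21178/(3312 + (20743/20455 - 2218/4523)) = 21178/(3312 + 48451399/92517965) = 21178/(306467951479/92517965) = 21178*(92517965/306467951479) = 1959345462770/306467951479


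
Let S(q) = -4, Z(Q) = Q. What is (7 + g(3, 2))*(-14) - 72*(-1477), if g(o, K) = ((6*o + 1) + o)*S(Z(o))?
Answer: 107478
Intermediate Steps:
g(o, K) = -4 - 28*o (g(o, K) = ((6*o + 1) + o)*(-4) = ((1 + 6*o) + o)*(-4) = (1 + 7*o)*(-4) = -4 - 28*o)
(7 + g(3, 2))*(-14) - 72*(-1477) = (7 + (-4 - 28*3))*(-14) - 72*(-1477) = (7 + (-4 - 84))*(-14) + 106344 = (7 - 88)*(-14) + 106344 = -81*(-14) + 106344 = 1134 + 106344 = 107478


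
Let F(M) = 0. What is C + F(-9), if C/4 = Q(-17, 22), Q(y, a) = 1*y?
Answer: -68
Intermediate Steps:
Q(y, a) = y
C = -68 (C = 4*(-17) = -68)
C + F(-9) = -68 + 0 = -68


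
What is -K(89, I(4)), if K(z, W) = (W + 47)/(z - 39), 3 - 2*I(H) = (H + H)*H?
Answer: -13/20 ≈ -0.65000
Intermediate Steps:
I(H) = 3/2 - H² (I(H) = 3/2 - (H + H)*H/2 = 3/2 - 2*H*H/2 = 3/2 - H²)
K(z, W) = (47 + W)/(-39 + z)
-K(89, I(4)) = -(47 + (3/2 - 1*4²))/(-39 + 89) = -(47 + (3/2 - 1*16))/50 = -(47 + (3/2 - 16))/50 = -(47 - 29/2)/50 = -65/(50*2) = -1*13/20 = -13/20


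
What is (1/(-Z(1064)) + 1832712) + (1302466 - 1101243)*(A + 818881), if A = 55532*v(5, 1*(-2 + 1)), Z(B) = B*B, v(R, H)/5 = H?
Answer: 123294250029155519/1132096 ≈ 1.0891e+11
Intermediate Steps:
v(R, H) = 5*H
Z(B) = B²
A = -277660 (A = 55532*(5*(1*(-2 + 1))) = 55532*(5*(1*(-1))) = 55532*(5*(-1)) = 55532*(-5) = -277660)
(1/(-Z(1064)) + 1832712) + (1302466 - 1101243)*(A + 818881) = (1/(-1*1064²) + 1832712) + (1302466 - 1101243)*(-277660 + 818881) = (1/(-1*1132096) + 1832712) + 201223*541221 = (1/(-1132096) + 1832712) + 108906113283 = (-1/1132096 + 1832712) + 108906113283 = 2074805924351/1132096 + 108906113283 = 123294250029155519/1132096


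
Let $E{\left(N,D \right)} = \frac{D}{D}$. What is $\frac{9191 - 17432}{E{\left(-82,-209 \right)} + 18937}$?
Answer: $- \frac{8241}{18938} \approx -0.43516$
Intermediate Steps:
$E{\left(N,D \right)} = 1$
$\frac{9191 - 17432}{E{\left(-82,-209 \right)} + 18937} = \frac{9191 - 17432}{1 + 18937} = - \frac{8241}{18938}$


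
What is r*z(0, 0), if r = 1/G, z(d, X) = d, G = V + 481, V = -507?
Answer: 0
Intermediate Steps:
G = -26 (G = -507 + 481 = -26)
r = -1/26 (r = 1/(-26) = -1/26 ≈ -0.038462)
r*z(0, 0) = -1/26*0 = 0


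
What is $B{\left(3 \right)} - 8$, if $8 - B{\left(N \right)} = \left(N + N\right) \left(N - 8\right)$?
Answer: $30$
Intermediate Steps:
$B{\left(N \right)} = 8 - 2 N \left(-8 + N\right)$ ($B{\left(N \right)} = 8 - \left(N + N\right) \left(N - 8\right) = 8 - 2 N \left(-8 + N\right)$)
$B{\left(3 \right)} - 8 = \left(8 - 2 \cdot 3^{2} + 16 \cdot 3\right) - 8 = \left(8 - 18 + 48\right) - 8 = 38 - 8 = 30$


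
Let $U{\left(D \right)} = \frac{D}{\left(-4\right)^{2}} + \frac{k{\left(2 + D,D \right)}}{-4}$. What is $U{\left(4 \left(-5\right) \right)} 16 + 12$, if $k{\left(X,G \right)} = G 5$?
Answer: $392$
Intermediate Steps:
$k{\left(X,G \right)} = 5 G$
$U{\left(D \right)} = - \frac{19 D}{16}$ ($U{\left(D \right)} = \frac{D}{\left(-4\right)^{2}} + \frac{5 D}{-4} = \frac{D}{16} + 5 D \left(- \frac{1}{4}\right) = D \frac{1}{16} - \frac{5 D}{4} = \frac{D}{16} - \frac{5 D}{4} = - \frac{19 D}{16}$)
$U{\left(4 \left(-5\right) \right)} 16 + 12 = - \frac{19 \cdot 4 \left(-5\right)}{16} \cdot 16 + 12 = \left(- \frac{19}{16}\right) \left(-20\right) 16 + 12 = \frac{95}{4} \cdot 16 + 12 = 380 + 12 = 392$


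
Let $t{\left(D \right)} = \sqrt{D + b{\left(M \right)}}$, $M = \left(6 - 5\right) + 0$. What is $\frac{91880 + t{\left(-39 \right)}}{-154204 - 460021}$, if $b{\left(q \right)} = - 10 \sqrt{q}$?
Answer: $- \frac{18376}{122845} - \frac{7 i}{614225} \approx -0.14959 - 1.1396 \cdot 10^{-5} i$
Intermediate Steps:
$M = 1$ ($M = 1 + 0 = 1$)
$t{\left(D \right)} = \sqrt{-10 + D}$ ($t{\left(D \right)} = \sqrt{D - 10 \sqrt{1}} = \sqrt{D - 10} = \sqrt{-10 + D}$)
$\frac{91880 + t{\left(-39 \right)}}{-154204 - 460021} = \frac{91880 + \sqrt{-10 - 39}}{-154204 - 460021} = \frac{91880 + \sqrt{-49}}{-614225} = \left(91880 + 7 i\right) \left(- \frac{1}{614225}\right) = - \frac{18376}{122845} - \frac{7 i}{614225}$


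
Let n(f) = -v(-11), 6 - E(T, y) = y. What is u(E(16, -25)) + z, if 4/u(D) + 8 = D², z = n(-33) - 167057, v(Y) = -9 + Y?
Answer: -159186257/953 ≈ -1.6704e+5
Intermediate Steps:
E(T, y) = 6 - y
n(f) = 20 (n(f) = -(-9 - 11) = -1*(-20) = 20)
z = -167037 (z = 20 - 167057 = -167037)
u(D) = 4/(-8 + D²)
u(E(16, -25)) + z = 4/(-8 + (6 - 1*(-25))²) - 167037 = 4/(-8 + (6 + 25)²) - 167037 = 4/(-8 + 31²) - 167037 = 4/(-8 + 961) - 167037 = 4/953 - 167037 = -159186257/953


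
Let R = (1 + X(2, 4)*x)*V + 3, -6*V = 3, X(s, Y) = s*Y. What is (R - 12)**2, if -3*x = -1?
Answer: 4225/36 ≈ 117.36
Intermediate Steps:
x = 1/3 (x = -1/3*(-1) = 1/3 ≈ 0.33333)
X(s, Y) = Y*s
V = -1/2 (V = -1/6*3 = -1/2 ≈ -0.50000)
R = 7/6 (R = (1 + (4*2)*(1/3))*(-1/2) + 3 = (1 + 8*(1/3))*(-1/2) + 3 = (1 + 8/3)*(-1/2) + 3 = (11/3)*(-1/2) + 3 = -11/6 + 3 = 7/6 ≈ 1.1667)
(R - 12)**2 = (7/6 - 12)**2 = (-65/6)**2 = 4225/36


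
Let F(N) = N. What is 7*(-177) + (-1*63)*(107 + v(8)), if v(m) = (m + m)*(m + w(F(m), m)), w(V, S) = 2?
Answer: -18060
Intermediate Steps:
v(m) = 2*m*(2 + m) (v(m) = (m + m)*(m + 2) = (2*m)*(2 + m) = 2*m*(2 + m))
7*(-177) + (-1*63)*(107 + v(8)) = 7*(-177) + (-1*63)*(107 + 2*8*(2 + 8)) = -1239 - 63*(107 + 2*8*10) = -1239 - 63*(107 + 160) = -1239 - 63*267 = -1239 - 16821 = -18060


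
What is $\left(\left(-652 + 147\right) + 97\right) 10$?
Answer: $-4080$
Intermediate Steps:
$\left(\left(-652 + 147\right) + 97\right) 10 = \left(-505 + 97\right) 10 = \left(-408\right) 10 = -4080$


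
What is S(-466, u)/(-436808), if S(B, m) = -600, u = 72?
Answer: 75/54601 ≈ 0.0013736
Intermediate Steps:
S(-466, u)/(-436808) = -600/(-436808) = -600*(-1/436808) = 75/54601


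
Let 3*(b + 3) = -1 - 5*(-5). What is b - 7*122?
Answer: -849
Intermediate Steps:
b = 5 (b = -3 + (-1 - 5*(-5))/3 = -3 + (-1 + 25)/3 = -3 + (⅓)*24 = -3 + 8 = 5)
b - 7*122 = 5 - 7*122 = 5 - 854 = -849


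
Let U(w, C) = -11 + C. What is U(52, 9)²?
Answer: 4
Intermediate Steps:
U(52, 9)² = (-11 + 9)² = (-2)² = 4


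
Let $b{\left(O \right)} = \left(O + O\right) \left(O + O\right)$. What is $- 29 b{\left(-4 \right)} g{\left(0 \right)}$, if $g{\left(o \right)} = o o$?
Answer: $0$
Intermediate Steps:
$g{\left(o \right)} = o^{2}$
$b{\left(O \right)} = 4 O^{2}$ ($b{\left(O \right)} = 2 O 2 O = 4 O^{2}$)
$- 29 b{\left(-4 \right)} g{\left(0 \right)} = - 29 \cdot 4 \left(-4\right)^{2} \cdot 0^{2} = - 29 \cdot 4 \cdot 16 \cdot 0 = \left(-29\right) 64 \cdot 0 = \left(-1856\right) 0 = 0$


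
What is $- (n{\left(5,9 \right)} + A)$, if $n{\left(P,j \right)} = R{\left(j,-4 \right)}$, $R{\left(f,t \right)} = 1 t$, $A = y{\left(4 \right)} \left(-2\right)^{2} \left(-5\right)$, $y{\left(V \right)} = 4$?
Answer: $84$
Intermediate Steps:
$A = -80$ ($A = 4 \left(-2\right)^{2} \left(-5\right) = 4 \cdot 4 \left(-5\right) = 16 \left(-5\right) = -80$)
$R{\left(f,t \right)} = t$
$n{\left(P,j \right)} = -4$
$- (n{\left(5,9 \right)} + A) = - (-4 - 80) = \left(-1\right) \left(-84\right) = 84$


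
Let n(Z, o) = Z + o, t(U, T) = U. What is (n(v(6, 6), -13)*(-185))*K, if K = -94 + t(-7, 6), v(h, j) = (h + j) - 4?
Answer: -93425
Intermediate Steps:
v(h, j) = -4 + h + j
K = -101 (K = -94 - 7 = -101)
(n(v(6, 6), -13)*(-185))*K = (((-4 + 6 + 6) - 13)*(-185))*(-101) = ((8 - 13)*(-185))*(-101) = -5*(-185)*(-101) = 925*(-101) = -93425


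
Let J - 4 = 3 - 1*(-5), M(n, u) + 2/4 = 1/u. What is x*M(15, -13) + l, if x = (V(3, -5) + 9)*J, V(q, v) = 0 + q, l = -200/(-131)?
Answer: -138880/1703 ≈ -81.550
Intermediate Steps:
M(n, u) = -1/2 + 1/u
l = 200/131 (l = -200*(-1/131) = 200/131 ≈ 1.5267)
V(q, v) = q
J = 12 (J = 4 + (3 - 1*(-5)) = 4 + (3 + 5) = 4 + 8 = 12)
x = 144 (x = (3 + 9)*12 = 12*12 = 144)
x*M(15, -13) + l = 144*((1/2)*(2 - 1*(-13))/(-13)) + 200/131 = 144*((1/2)*(-1/13)*(2 + 13)) + 200/131 = 144*((1/2)*(-1/13)*15) + 200/131 = 144*(-15/26) + 200/131 = -1080/13 + 200/131 = -138880/1703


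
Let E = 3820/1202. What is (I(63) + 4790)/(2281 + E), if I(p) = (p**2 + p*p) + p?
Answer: 7687391/1372791 ≈ 5.5998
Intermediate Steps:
E = 1910/601 (E = 3820*(1/1202) = 1910/601 ≈ 3.1780)
I(p) = p + 2*p**2 (I(p) = (p**2 + p**2) + p = 2*p**2 + p = p + 2*p**2)
(I(63) + 4790)/(2281 + E) = (63*(1 + 2*63) + 4790)/(2281 + 1910/601) = (63*(1 + 126) + 4790)/(1372791/601) = (63*127 + 4790)*(601/1372791) = (8001 + 4790)*(601/1372791) = 12791*(601/1372791) = 7687391/1372791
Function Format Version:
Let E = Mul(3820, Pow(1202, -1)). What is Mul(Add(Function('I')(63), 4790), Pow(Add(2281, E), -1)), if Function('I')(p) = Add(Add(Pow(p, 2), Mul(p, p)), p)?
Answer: Rational(7687391, 1372791) ≈ 5.5998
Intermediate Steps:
E = Rational(1910, 601) (E = Mul(3820, Rational(1, 1202)) = Rational(1910, 601) ≈ 3.1780)
Function('I')(p) = Add(p, Mul(2, Pow(p, 2))) (Function('I')(p) = Add(Add(Pow(p, 2), Pow(p, 2)), p) = Add(Mul(2, Pow(p, 2)), p) = Add(p, Mul(2, Pow(p, 2))))
Mul(Add(Function('I')(63), 4790), Pow(Add(2281, E), -1)) = Mul(Add(Mul(63, Add(1, Mul(2, 63))), 4790), Pow(Add(2281, Rational(1910, 601)), -1)) = Mul(Add(Mul(63, Add(1, 126)), 4790), Pow(Rational(1372791, 601), -1)) = Mul(Add(Mul(63, 127), 4790), Rational(601, 1372791)) = Mul(Add(8001, 4790), Rational(601, 1372791)) = Mul(12791, Rational(601, 1372791)) = Rational(7687391, 1372791)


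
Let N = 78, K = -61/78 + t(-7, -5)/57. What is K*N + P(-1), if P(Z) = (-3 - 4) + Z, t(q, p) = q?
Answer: -1493/19 ≈ -78.579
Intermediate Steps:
P(Z) = -7 + Z
K = -447/494 (K = -61/78 - 7/57 = -447/494 ≈ -0.90486)
K*N + P(-1) = -447/494*78 + (-7 - 1) = -1341/19 - 8 = -1493/19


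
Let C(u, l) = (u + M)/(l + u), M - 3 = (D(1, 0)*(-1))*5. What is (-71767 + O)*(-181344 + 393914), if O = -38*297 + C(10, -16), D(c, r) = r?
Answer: -52965110335/3 ≈ -1.7655e+10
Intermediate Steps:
M = 3 (M = 3 + (0*(-1))*5 = 3 + 0*5 = 3 + 0 = 3)
C(u, l) = (3 + u)/(l + u) (C(u, l) = (u + 3)/(l + u) = (3 + u)/(l + u))
O = -67729/6 (O = -38*297 + (3 + 10)/(-16 + 10) = -11286 + 13/(-6) = -11286 - 1/6*13 = -11286 - 13/6 = -67729/6 ≈ -11288.)
(-71767 + O)*(-181344 + 393914) = (-71767 - 67729/6)*(-181344 + 393914) = -498331/6*212570 = -52965110335/3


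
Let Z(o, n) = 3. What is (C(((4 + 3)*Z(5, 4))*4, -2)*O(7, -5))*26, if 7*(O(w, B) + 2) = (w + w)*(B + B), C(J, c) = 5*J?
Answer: -240240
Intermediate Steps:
O(w, B) = -2 + 4*B*w/7 (O(w, B) = -2 + ((w + w)*(B + B))/7 = -2 + ((2*w)*(2*B))/7 = -2 + (4*B*w)/7 = -2 + 4*B*w/7)
(C(((4 + 3)*Z(5, 4))*4, -2)*O(7, -5))*26 = ((5*(((4 + 3)*3)*4))*(-2 + (4/7)*(-5)*7))*26 = ((5*((7*3)*4))*(-2 - 20))*26 = ((5*(21*4))*(-22))*26 = ((5*84)*(-22))*26 = (420*(-22))*26 = -9240*26 = -240240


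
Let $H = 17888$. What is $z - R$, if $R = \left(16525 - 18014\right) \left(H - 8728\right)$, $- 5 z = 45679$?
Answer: $\frac{68150521}{5} \approx 1.363 \cdot 10^{7}$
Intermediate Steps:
$z = - \frac{45679}{5}$ ($z = \left(- \frac{1}{5}\right) 45679 = - \frac{45679}{5} \approx -9135.8$)
$R = -13639240$ ($R = \left(16525 - 18014\right) \left(17888 - 8728\right) = \left(-1489\right) 9160 = -13639240$)
$z - R = - \frac{45679}{5} - -13639240 = - \frac{45679}{5} + 13639240 = \frac{68150521}{5}$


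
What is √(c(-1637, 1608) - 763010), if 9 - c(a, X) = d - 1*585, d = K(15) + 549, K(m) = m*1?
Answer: 2*I*√190745 ≈ 873.49*I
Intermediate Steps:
K(m) = m
d = 564 (d = 15 + 549 = 564)
c(a, X) = 30 (c(a, X) = 9 - (564 - 1*585) = 9 - (564 - 585) = 9 - 1*(-21) = 9 + 21 = 30)
√(c(-1637, 1608) - 763010) = √(30 - 763010) = √(-762980) = 2*I*√190745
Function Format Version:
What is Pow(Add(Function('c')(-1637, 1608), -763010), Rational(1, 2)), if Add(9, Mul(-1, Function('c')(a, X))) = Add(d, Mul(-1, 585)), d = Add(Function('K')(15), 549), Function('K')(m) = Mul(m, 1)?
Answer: Mul(2, I, Pow(190745, Rational(1, 2))) ≈ Mul(873.49, I)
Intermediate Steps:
Function('K')(m) = m
d = 564 (d = Add(15, 549) = 564)
Function('c')(a, X) = 30 (Function('c')(a, X) = Add(9, Mul(-1, Add(564, Mul(-1, 585)))) = Add(9, Mul(-1, Add(564, -585))) = Add(9, Mul(-1, -21)) = Add(9, 21) = 30)
Pow(Add(Function('c')(-1637, 1608), -763010), Rational(1, 2)) = Pow(Add(30, -763010), Rational(1, 2)) = Pow(-762980, Rational(1, 2)) = Mul(2, I, Pow(190745, Rational(1, 2)))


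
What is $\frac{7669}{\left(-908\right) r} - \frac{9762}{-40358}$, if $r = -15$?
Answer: $\frac{221231971}{274837980} \approx 0.80495$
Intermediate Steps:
$\frac{7669}{\left(-908\right) r} - \frac{9762}{-40358} = \frac{7669}{\left(-908\right) \left(-15\right)} - \frac{9762}{-40358} = \frac{7669}{13620} - - \frac{4881}{20179} = 7669 \cdot \frac{1}{13620} + \frac{4881}{20179} = \frac{7669}{13620} + \frac{4881}{20179} = \frac{221231971}{274837980}$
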